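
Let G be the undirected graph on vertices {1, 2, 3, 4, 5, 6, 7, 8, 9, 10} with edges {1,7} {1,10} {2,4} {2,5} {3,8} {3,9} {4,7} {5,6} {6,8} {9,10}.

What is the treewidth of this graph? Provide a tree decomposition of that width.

Each bag holds 3 vertices, so the decomposition has width 2, which upper-bounds the treewidth. Since 5–6–8–3–9–10–1–7–4–2–5 is a cycle in G, G is not acyclic. Forests are exactly the graphs of treewidth ≤ 1, so tw(G) ≥ 2. The upper and lower bounds meet at 2, so that is the treewidth.

Treewidth 2.
One optimal decomposition is:
Bags: B1 = {5, 6, 8}  B2 = {3, 5, 8}  B3 = {3, 5, 9}  B4 = {5, 9, 10}  B5 = {1, 5, 10}  B6 = {1, 5, 7}  B7 = {4, 5, 7}  B8 = {2, 4, 5}
Tree: B1–B2, B2–B3, B3–B4, B4–B5, B5–B6, B6–B7, B7–B8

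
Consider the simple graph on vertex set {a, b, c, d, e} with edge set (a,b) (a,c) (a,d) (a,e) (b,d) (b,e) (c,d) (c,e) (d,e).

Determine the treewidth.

3

A width-3 tree decomposition is:
Bags: B1 = {a, c, d, e}  B2 = {a, b, d, e}
Tree: B1–B2
The largest bag has 4 vertices, giving width 3; this decomposition certifies tw(G) ≤ 3. Conversely, {a, c, d, e} is a clique of size 4, and the vertices of any clique must share a bag in every tree decomposition; so some bag has ≥ 4 vertices and tw(G) ≥ 3. The upper and lower bounds meet at 3, so that is the treewidth.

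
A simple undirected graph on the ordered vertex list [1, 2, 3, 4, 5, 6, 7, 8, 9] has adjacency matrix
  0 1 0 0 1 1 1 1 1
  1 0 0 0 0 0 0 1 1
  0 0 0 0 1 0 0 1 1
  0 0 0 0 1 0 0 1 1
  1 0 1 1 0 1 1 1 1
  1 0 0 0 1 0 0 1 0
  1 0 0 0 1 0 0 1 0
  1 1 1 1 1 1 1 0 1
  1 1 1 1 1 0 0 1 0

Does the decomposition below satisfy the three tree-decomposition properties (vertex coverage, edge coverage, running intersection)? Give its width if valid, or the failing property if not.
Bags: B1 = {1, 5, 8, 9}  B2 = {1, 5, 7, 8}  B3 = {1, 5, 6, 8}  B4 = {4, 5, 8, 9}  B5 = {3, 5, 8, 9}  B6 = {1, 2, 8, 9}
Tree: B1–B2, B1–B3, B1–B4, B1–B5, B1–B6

Yes; width 3.

Vertex coverage: the bags together contain {1, 2, 3, 4, 5, 6, 7, 8, 9}, the full vertex set. Edge coverage: each edge of G has both endpoints in at least one bag. Running intersection: for every vertex, the bags containing it form a connected subtree. All three properties hold, so this is a valid tree decomposition of width max|bag| − 1 = 3, and hence tw(G) ≤ 3.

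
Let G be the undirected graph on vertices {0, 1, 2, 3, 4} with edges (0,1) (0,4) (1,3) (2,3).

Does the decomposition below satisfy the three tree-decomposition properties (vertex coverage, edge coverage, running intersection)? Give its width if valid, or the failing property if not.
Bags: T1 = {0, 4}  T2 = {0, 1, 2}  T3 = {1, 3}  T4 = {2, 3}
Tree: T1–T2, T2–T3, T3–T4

No — bags containing vertex 2 are not connected in the tree.

A tree decomposition must satisfy three properties: every vertex lies in some bag; for every edge, both endpoints lie together in some bag; and for every vertex, the bags containing it form a connected subtree. Here bags containing vertex 2 are not connected in the tree, so the decomposition is invalid.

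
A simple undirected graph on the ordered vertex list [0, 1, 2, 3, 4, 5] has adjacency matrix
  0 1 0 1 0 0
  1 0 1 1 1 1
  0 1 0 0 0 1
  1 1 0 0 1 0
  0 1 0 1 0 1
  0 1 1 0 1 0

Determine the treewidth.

2

A width-2 tree decomposition is:
Bags: B1 = {1, 3, 4}  B2 = {1, 4, 5}  B3 = {0, 1, 3}  B4 = {1, 2, 5}
Tree: B1–B2, B1–B3, B2–B4
Each bag holds 3 vertices, so the decomposition has width 2, which upper-bounds the treewidth. On the other hand G contains the 3-clique {1, 2, 5}. A clique must lie in a single bag of any decomposition, so no decomposition can have width below 2. Hence tw(G) = 2 exactly.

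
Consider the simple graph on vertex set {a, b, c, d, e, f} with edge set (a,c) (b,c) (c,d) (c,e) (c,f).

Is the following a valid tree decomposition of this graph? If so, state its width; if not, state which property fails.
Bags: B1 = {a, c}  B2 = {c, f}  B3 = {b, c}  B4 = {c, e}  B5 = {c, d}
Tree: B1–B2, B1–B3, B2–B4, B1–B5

Yes; width 1.

Vertex coverage: the bags together contain {a, b, c, d, e, f}, the full vertex set. Edge coverage: each edge of G has both endpoints in at least one bag. Running intersection: for every vertex, the bags containing it form a connected subtree. All three properties hold, so this is a valid tree decomposition of width max|bag| − 1 = 1, and hence tw(G) ≤ 1.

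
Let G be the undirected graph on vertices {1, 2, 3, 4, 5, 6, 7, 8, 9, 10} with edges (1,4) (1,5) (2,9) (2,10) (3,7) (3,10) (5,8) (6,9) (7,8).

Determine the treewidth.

1

A width-1 tree decomposition is:
Bags: B1 = {1, 4}  B2 = {1, 5}  B3 = {5, 8}  B4 = {7, 8}  B5 = {3, 7}  B6 = {3, 10}  B7 = {2, 10}  B8 = {2, 9}  B9 = {6, 9}
Tree: B1–B2, B2–B3, B3–B4, B4–B5, B5–B6, B6–B7, B7–B8, B8–B9
Every bag has size at most 2, so the width is 2 − 1 = 1 and tw(G) ≤ 1. Any graph with an edge has treewidth ≥ 1, and G has the edge 4–1. The upper and lower bounds meet at 1, so that is the treewidth.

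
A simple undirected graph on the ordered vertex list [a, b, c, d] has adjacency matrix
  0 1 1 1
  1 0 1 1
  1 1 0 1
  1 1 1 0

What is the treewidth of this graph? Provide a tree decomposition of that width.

Treewidth 3.
Bags: B1 = {a, b, c, d}
Tree: (single bag)

With just one bag of size 4, the width is 4 − 1 = 3, so tw(G) ≤ 3. For the lower bound, the 4 vertices {a, b, c, d} are pairwise adjacent, and any tree decomposition puts a clique entirely inside one bag — forcing width ≥ 3. Therefore the treewidth is 3.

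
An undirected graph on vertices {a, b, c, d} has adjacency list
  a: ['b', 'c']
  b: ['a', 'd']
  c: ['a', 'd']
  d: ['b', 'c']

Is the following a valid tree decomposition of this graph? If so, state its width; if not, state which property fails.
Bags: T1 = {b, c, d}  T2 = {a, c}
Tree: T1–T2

No — edge (b,a) lies in no bag.

A tree decomposition must satisfy three properties: every vertex lies in some bag; for every edge, both endpoints lie together in some bag; and for every vertex, the bags containing it form a connected subtree. Here edge (b,a) lies in no bag, so the decomposition is invalid.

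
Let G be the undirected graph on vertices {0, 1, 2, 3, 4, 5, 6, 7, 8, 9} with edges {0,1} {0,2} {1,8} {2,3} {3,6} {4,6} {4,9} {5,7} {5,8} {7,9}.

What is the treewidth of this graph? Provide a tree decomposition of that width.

Treewidth 2.
One such decomposition:
Bags: B1 = {1, 5, 8}  B2 = {0, 1, 5}  B3 = {0, 2, 5}  B4 = {2, 3, 5}  B5 = {3, 5, 6}  B6 = {4, 5, 6}  B7 = {4, 5, 9}  B8 = {5, 7, 9}
Tree: B1–B2, B2–B3, B3–B4, B4–B5, B5–B6, B6–B7, B7–B8

The largest bag has 3 vertices, giving width 2; this decomposition certifies tw(G) ≤ 2. For the lower bound, G contains the cycle 5–8–1–0–2–3–6–4–9–7–5, so G is not a forest; only forests have treewidth ≤ 1, hence tw(G) ≥ 2. Combining the bounds, tw(G) = 2.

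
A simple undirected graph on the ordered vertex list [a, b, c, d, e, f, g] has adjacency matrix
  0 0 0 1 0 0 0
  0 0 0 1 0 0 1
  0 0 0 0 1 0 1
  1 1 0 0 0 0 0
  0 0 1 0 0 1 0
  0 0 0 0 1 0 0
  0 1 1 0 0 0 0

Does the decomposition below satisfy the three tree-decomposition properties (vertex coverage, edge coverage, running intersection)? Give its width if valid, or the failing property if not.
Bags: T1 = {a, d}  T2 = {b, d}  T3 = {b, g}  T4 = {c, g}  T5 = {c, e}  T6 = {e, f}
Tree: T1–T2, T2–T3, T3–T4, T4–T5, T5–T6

Yes; width 1.

Vertex coverage: the bags together contain {a, b, c, d, e, f, g}, the full vertex set. Edge coverage: each edge of G has both endpoints in at least one bag. Running intersection: for every vertex, the bags containing it form a connected subtree. All three properties hold, so this is a valid tree decomposition of width max|bag| − 1 = 1, and hence tw(G) ≤ 1.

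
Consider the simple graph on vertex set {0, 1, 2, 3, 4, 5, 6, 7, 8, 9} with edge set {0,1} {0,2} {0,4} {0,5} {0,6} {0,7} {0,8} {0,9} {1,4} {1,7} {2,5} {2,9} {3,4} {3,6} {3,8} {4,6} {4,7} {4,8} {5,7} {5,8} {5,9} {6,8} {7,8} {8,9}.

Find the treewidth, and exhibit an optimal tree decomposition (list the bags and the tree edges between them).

Treewidth 3.
One such decomposition:
Bags: B1 = {0, 4, 7, 8}  B2 = {0, 4, 6, 8}  B3 = {3, 4, 6, 8}  B4 = {0, 5, 7, 8}  B5 = {0, 5, 8, 9}  B6 = {0, 2, 5, 9}  B7 = {0, 1, 4, 7}
Tree: B1–B2, B2–B3, B1–B4, B4–B5, B5–B6, B1–B7

Every bag has size at most 4, so the width is 4 − 1 = 3 and tw(G) ≤ 3. On the other hand G contains the 4-clique {0, 5, 8, 9}. A clique must lie in a single bag of any decomposition, so no decomposition can have width below 3. Hence tw(G) = 3 exactly.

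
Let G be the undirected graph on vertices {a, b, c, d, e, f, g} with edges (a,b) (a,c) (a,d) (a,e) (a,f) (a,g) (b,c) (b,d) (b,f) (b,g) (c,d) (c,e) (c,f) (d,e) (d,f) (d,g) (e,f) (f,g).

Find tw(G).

4

A width-4 tree decomposition is:
Bags: B1 = {a, c, d, e, f}  B2 = {a, b, c, d, f}  B3 = {a, b, d, f, g}
Tree: B1–B2, B2–B3
The largest bag has 5 vertices, giving width 4; this decomposition certifies tw(G) ≤ 4. For the lower bound, the 5 vertices {a, b, d, f, g} are pairwise adjacent, and any tree decomposition puts a clique entirely inside one bag — forcing width ≥ 4. Therefore the treewidth is 4.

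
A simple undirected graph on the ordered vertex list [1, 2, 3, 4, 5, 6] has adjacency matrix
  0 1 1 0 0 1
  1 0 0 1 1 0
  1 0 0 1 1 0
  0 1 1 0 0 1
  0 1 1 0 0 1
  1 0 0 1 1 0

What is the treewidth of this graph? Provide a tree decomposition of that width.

Treewidth 3.
One optimal decomposition is:
Bags: B1 = {1, 2, 4, 5}  B2 = {1, 4, 5, 6}  B3 = {1, 3, 4, 5}
Tree: B1–B2, B2–B3

Every bag has size at most 4, so the width is 4 − 1 = 3 and tw(G) ≤ 3. For the lower bound: the 4 vertex sets {2,4}, {5,6}, {1}, {3} are disjoint, each induces a connected subgraph, and every pair is joined by at least one edge of G. Contracting each set to a single vertex therefore yields K_{4} as a minor, and since treewidth is minor-monotone, tw(G) ≥ tw(K_{4}) = 3. Hence tw(G) = 3 exactly.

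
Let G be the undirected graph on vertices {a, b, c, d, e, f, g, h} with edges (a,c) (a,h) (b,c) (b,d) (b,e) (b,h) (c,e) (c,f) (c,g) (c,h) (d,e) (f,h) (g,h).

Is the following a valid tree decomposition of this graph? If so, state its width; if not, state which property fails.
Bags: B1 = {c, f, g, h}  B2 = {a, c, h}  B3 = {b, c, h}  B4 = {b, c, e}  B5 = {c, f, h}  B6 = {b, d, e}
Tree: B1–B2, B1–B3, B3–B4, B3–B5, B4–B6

No — bags containing vertex f are not connected in the tree.

A tree decomposition must satisfy three properties: every vertex lies in some bag; for every edge, both endpoints lie together in some bag; and for every vertex, the bags containing it form a connected subtree. Here bags containing vertex f are not connected in the tree, so the decomposition is invalid.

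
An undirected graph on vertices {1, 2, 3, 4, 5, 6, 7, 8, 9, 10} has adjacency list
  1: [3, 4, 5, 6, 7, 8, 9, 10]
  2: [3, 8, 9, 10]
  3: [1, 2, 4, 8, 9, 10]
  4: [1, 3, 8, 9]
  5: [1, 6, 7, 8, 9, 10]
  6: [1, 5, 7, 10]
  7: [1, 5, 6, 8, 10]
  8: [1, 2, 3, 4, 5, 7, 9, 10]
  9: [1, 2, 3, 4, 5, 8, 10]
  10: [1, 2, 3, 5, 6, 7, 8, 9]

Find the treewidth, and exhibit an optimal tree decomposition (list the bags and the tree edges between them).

Treewidth 4.
One such decomposition:
Bags: B1 = {1, 3, 4, 8, 9}  B2 = {1, 3, 8, 9, 10}  B3 = {2, 3, 8, 9, 10}  B4 = {1, 5, 8, 9, 10}  B5 = {1, 5, 7, 8, 10}  B6 = {1, 5, 6, 7, 10}
Tree: B1–B2, B2–B3, B2–B4, B4–B5, B5–B6

Each bag holds 5 vertices, so the decomposition has width 4, which upper-bounds the treewidth. On the other hand G contains the 5-clique {1, 3, 8, 9, 10}. A clique must lie in a single bag of any decomposition, so no decomposition can have width below 4. Therefore the treewidth is 4.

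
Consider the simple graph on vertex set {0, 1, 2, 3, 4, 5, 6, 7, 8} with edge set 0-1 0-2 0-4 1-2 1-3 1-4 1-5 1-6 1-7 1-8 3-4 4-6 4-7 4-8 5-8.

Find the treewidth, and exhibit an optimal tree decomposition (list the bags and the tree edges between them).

Each bag holds 3 vertices, so the decomposition has width 2, which upper-bounds the treewidth. Conversely, {0, 1, 2} is a clique of size 3, and the vertices of any clique must share a bag in every tree decomposition; so some bag has ≥ 3 vertices and tw(G) ≥ 2. Hence tw(G) = 2 exactly.

Treewidth 2.
Bags: B1 = {1, 4, 8}  B2 = {0, 1, 4}  B3 = {1, 4, 7}  B4 = {0, 1, 2}  B5 = {1, 3, 4}  B6 = {1, 5, 8}  B7 = {1, 4, 6}
Tree: B1–B2, B2–B3, B2–B4, B1–B5, B1–B6, B3–B7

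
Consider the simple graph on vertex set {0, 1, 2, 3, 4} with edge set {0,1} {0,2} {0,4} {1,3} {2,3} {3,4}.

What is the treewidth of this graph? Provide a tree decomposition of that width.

Treewidth 2.
One such decomposition:
Bags: B1 = {0, 1, 3}  B2 = {0, 2, 3}  B3 = {0, 3, 4}
Tree: B1–B2, B2–B3

Each bag holds 3 vertices, so the decomposition has width 2, which upper-bounds the treewidth. Since 3–1–0–2–3 is a cycle in G, G is not acyclic. Forests are exactly the graphs of treewidth ≤ 1, so tw(G) ≥ 2. Therefore the treewidth is 2.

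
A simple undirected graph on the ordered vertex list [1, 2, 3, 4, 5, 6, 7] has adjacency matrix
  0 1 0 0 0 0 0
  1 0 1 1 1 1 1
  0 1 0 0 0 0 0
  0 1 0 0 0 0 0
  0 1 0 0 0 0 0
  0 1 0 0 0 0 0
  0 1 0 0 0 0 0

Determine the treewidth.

A width-1 tree decomposition is:
Bags: B1 = {2, 5}  B2 = {2, 6}  B3 = {1, 2}  B4 = {2, 7}  B5 = {2, 3}  B6 = {2, 4}
Tree: B1–B2, B2–B3, B1–B4, B3–B5, B5–B6
Every bag has size at most 2, so the width is 2 − 1 = 1 and tw(G) ≤ 1. Since G has at least one edge (e.g. 5–2), it is not an edgeless graph, so tw(G) ≥ 1. Therefore the treewidth is 1.

1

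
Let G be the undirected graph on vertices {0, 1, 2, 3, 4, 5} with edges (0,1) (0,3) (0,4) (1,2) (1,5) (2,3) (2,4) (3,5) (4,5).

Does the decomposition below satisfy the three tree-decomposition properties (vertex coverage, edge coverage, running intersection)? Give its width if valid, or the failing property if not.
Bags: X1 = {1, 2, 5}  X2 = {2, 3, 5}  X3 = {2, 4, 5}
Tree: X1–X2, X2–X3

A tree decomposition must satisfy three properties: every vertex lies in some bag; for every edge, both endpoints lie together in some bag; and for every vertex, the bags containing it form a connected subtree. Here vertex 0 appears in no bag, so the decomposition is invalid.

No — vertex 0 appears in no bag.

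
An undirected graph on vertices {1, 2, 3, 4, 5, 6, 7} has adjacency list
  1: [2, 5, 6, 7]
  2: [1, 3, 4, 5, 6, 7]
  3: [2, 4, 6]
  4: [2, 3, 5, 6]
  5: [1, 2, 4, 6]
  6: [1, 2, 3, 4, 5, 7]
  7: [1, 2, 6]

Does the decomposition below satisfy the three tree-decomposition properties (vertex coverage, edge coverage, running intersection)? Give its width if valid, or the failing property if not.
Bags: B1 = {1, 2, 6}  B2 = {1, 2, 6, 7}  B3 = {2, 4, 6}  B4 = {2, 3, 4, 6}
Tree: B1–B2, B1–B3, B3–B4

No — vertex 5 appears in no bag.

A tree decomposition must satisfy three properties: every vertex lies in some bag; for every edge, both endpoints lie together in some bag; and for every vertex, the bags containing it form a connected subtree. Here vertex 5 appears in no bag, so the decomposition is invalid.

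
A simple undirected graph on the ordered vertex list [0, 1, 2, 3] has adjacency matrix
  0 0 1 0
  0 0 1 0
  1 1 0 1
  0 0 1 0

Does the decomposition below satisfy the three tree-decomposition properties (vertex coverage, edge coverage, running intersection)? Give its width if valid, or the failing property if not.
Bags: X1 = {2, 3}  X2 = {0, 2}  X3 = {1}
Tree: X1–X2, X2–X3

A tree decomposition must satisfy three properties: every vertex lies in some bag; for every edge, both endpoints lie together in some bag; and for every vertex, the bags containing it form a connected subtree. Here edge (2,1) lies in no bag, so the decomposition is invalid.

No — edge (2,1) lies in no bag.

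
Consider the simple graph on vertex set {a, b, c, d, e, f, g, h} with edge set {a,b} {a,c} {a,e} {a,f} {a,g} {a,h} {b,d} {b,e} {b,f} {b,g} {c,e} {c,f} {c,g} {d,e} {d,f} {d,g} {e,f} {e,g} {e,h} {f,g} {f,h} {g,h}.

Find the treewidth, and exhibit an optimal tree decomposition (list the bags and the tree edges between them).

Treewidth 4.
Bags: B1 = {a, c, e, f, g}  B2 = {a, e, f, g, h}  B3 = {a, b, e, f, g}  B4 = {b, d, e, f, g}
Tree: B1–B2, B1–B3, B3–B4

Each bag holds 5 vertices, so the decomposition has width 4, which upper-bounds the treewidth. For the lower bound, the 5 vertices {b, d, e, f, g} are pairwise adjacent, and any tree decomposition puts a clique entirely inside one bag — forcing width ≥ 4. Therefore the treewidth is 4.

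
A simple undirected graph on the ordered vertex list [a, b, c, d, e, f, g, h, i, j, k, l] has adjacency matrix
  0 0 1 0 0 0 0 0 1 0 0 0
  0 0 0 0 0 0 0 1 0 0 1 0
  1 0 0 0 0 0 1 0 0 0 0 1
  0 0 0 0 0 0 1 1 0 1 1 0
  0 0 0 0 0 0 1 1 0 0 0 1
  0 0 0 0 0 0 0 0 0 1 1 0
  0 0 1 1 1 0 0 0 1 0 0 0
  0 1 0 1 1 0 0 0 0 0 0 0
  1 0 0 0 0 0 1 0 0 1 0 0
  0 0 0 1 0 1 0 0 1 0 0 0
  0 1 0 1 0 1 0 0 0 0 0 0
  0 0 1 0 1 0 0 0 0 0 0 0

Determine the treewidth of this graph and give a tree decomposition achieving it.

Treewidth 3.
Bags: B1 = {a, c, e, l}  B2 = {a, c, e, g}  B3 = {a, e, g, i}  B4 = {e, g, h, i}  B5 = {d, g, h, i}  B6 = {d, h, i, j}  B7 = {b, d, h, j}  B8 = {b, d, j, k}  B9 = {b, f, j, k}
Tree: B1–B2, B2–B3, B3–B4, B4–B5, B5–B6, B6–B7, B7–B8, B8–B9

Every bag has size at most 4, so the width is 4 − 1 = 3 and tw(G) ≤ 3. For the lower bound: the 4 vertex sets {a,c,l}, {e}, {g}, {d,h,i,j} are disjoint, each induces a connected subgraph, and every pair is joined by at least one edge of G. Contracting each set to a single vertex therefore yields K_{4} as a minor, and since treewidth is minor-monotone, tw(G) ≥ tw(K_{4}) = 3. Combining the bounds, tw(G) = 3.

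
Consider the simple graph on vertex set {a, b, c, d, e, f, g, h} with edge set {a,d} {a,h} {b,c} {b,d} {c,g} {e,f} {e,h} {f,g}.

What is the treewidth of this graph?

2

A width-2 tree decomposition is:
Bags: B1 = {c, f, g}  B2 = {b, c, f}  B3 = {b, d, f}  B4 = {a, d, f}  B5 = {a, f, h}  B6 = {e, f, h}
Tree: B1–B2, B2–B3, B3–B4, B4–B5, B5–B6
Every bag has size at most 3, so the width is 3 − 1 = 2 and tw(G) ≤ 2. The edges f–g–c–b–d–a–h–e–f form a cycle, so G is not a tree and its treewidth is at least 2. Therefore the treewidth is 2.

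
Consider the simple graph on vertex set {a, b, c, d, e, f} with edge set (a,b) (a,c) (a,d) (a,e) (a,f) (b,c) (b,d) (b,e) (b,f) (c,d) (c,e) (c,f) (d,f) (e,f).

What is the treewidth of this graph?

4

A width-4 tree decomposition is:
Bags: B1 = {a, b, c, e, f}  B2 = {a, b, c, d, f}
Tree: B1–B2
Every bag has size at most 5, so the width is 5 − 1 = 4 and tw(G) ≤ 4. Conversely, {a, b, c, d, f} is a clique of size 5, and the vertices of any clique must share a bag in every tree decomposition; so some bag has ≥ 5 vertices and tw(G) ≥ 4. Hence tw(G) = 4 exactly.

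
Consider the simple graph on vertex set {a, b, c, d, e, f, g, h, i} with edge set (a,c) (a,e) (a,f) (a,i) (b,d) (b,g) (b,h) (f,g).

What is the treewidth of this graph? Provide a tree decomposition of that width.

Treewidth 1.
One optimal decomposition is:
Bags: B1 = {a, f}  B2 = {f, g}  B3 = {b, g}  B4 = {a, i}  B5 = {a, e}  B6 = {b, h}  B7 = {b, d}  B8 = {a, c}
Tree: B1–B2, B2–B3, B1–B4, B1–B5, B3–B6, B6–B7, B4–B8

Each bag holds 2 vertices, so the decomposition has width 1, which upper-bounds the treewidth. G has an edge, so its treewidth is at least 1. Combining the bounds, tw(G) = 1.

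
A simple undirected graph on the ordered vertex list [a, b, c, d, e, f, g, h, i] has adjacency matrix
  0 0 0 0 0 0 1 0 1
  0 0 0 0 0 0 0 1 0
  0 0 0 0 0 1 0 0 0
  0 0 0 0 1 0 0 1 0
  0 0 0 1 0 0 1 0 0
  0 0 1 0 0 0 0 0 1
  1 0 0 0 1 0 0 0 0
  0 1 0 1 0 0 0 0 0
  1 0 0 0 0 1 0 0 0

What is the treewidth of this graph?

1

A width-1 tree decomposition is:
Bags: B1 = {b, h}  B2 = {d, h}  B3 = {d, e}  B4 = {e, g}  B5 = {a, g}  B6 = {a, i}  B7 = {f, i}  B8 = {c, f}
Tree: B1–B2, B2–B3, B3–B4, B4–B5, B5–B6, B6–B7, B7–B8
Every bag has size at most 2, so the width is 2 − 1 = 1 and tw(G) ≤ 1. G has an edge, so its treewidth is at least 1. Therefore the treewidth is 1.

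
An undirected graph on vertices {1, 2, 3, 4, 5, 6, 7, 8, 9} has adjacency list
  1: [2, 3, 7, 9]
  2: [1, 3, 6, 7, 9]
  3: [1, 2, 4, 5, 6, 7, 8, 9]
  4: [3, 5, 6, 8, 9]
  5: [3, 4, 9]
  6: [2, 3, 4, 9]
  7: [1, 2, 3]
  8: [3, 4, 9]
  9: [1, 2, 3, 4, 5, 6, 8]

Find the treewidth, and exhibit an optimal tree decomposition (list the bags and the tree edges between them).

Each bag holds 4 vertices, so the decomposition has width 3, which upper-bounds the treewidth. For the lower bound, the 4 vertices {1, 2, 3, 9} are pairwise adjacent, and any tree decomposition puts a clique entirely inside one bag — forcing width ≥ 3. Combining the bounds, tw(G) = 3.

Treewidth 3.
One such decomposition:
Bags: B1 = {2, 3, 6, 9}  B2 = {1, 2, 3, 9}  B3 = {3, 4, 6, 9}  B4 = {3, 4, 8, 9}  B5 = {3, 4, 5, 9}  B6 = {1, 2, 3, 7}
Tree: B1–B2, B1–B3, B3–B4, B3–B5, B2–B6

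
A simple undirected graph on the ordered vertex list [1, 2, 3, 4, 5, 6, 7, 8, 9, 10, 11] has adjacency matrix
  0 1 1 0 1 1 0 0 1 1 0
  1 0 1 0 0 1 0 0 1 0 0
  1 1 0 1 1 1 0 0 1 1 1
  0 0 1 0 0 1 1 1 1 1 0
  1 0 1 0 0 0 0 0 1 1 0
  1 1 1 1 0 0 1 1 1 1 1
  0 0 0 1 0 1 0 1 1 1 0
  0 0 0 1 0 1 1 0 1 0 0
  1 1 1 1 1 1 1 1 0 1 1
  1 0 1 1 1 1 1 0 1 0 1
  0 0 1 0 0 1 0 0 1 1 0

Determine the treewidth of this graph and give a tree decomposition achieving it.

Treewidth 4.
Bags: B1 = {1, 3, 6, 9, 10}  B2 = {3, 4, 6, 9, 10}  B3 = {4, 6, 7, 9, 10}  B4 = {3, 6, 9, 10, 11}  B5 = {1, 2, 3, 6, 9}  B6 = {4, 6, 7, 8, 9}  B7 = {1, 3, 5, 9, 10}
Tree: B1–B2, B2–B3, B2–B4, B1–B5, B3–B6, B1–B7

Each bag holds 5 vertices, so the decomposition has width 4, which upper-bounds the treewidth. On the other hand G contains the 5-clique {1, 3, 5, 9, 10}. A clique must lie in a single bag of any decomposition, so no decomposition can have width below 4. Combining the bounds, tw(G) = 4.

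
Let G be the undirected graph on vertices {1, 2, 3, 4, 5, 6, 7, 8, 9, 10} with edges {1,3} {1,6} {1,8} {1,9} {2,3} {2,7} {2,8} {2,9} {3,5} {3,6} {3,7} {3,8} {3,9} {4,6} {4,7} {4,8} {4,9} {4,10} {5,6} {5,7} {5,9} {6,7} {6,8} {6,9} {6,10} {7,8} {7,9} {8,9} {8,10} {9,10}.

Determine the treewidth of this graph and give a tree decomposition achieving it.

Each bag holds 5 vertices, so the decomposition has width 4, which upper-bounds the treewidth. For the lower bound, the 5 vertices {2, 3, 7, 8, 9} are pairwise adjacent, and any tree decomposition puts a clique entirely inside one bag — forcing width ≥ 4. Therefore the treewidth is 4.

Treewidth 4.
Bags: B1 = {3, 6, 7, 8, 9}  B2 = {1, 3, 6, 8, 9}  B3 = {3, 5, 6, 7, 9}  B4 = {4, 6, 7, 8, 9}  B5 = {4, 6, 8, 9, 10}  B6 = {2, 3, 7, 8, 9}
Tree: B1–B2, B1–B3, B1–B4, B4–B5, B1–B6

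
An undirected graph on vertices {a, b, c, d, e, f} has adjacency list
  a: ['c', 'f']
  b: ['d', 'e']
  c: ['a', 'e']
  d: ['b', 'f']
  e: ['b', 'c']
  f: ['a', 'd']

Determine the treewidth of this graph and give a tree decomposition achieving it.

Treewidth 2.
One such decomposition:
Bags: B1 = {a, c, f}  B2 = {c, d, f}  B3 = {b, c, d}  B4 = {b, c, e}
Tree: B1–B2, B2–B3, B3–B4

The largest bag has 3 vertices, giving width 2; this decomposition certifies tw(G) ≤ 2. For the lower bound, G contains the cycle c–a–f–d–b–e–c, so G is not a forest; only forests have treewidth ≤ 1, hence tw(G) ≥ 2. The upper and lower bounds meet at 2, so that is the treewidth.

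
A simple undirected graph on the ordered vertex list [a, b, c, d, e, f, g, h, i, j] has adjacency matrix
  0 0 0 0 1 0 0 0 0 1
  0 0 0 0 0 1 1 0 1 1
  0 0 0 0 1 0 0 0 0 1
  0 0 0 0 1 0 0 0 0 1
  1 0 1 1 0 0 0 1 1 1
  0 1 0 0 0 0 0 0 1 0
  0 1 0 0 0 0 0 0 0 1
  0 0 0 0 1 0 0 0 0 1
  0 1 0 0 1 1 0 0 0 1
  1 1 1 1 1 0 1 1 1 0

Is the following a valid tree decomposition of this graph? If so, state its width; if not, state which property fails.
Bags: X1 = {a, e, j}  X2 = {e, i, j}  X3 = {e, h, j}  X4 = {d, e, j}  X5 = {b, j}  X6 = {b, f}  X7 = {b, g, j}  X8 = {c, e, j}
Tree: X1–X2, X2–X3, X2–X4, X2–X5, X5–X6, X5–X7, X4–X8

A tree decomposition must satisfy three properties: every vertex lies in some bag; for every edge, both endpoints lie together in some bag; and for every vertex, the bags containing it form a connected subtree. Here edge (i,b) lies in no bag, so the decomposition is invalid.

No — edge (i,b) lies in no bag.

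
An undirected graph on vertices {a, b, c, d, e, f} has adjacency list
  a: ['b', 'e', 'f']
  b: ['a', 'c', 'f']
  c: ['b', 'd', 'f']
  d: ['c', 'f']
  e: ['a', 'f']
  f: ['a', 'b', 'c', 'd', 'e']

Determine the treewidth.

2

A width-2 tree decomposition is:
Bags: B1 = {c, d, f}  B2 = {b, c, f}  B3 = {a, b, f}  B4 = {a, e, f}
Tree: B1–B2, B2–B3, B3–B4
The largest bag has 3 vertices, giving width 2; this decomposition certifies tw(G) ≤ 2. On the other hand G contains the 3-clique {c, d, f}. A clique must lie in a single bag of any decomposition, so no decomposition can have width below 2. Combining the bounds, tw(G) = 2.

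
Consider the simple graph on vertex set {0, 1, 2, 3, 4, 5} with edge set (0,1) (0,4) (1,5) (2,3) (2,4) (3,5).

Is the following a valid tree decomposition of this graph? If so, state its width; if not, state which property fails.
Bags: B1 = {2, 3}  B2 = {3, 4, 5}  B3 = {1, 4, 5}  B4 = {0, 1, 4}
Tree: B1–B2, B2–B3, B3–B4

A tree decomposition must satisfy three properties: every vertex lies in some bag; for every edge, both endpoints lie together in some bag; and for every vertex, the bags containing it form a connected subtree. Here edge (4,2) lies in no bag, so the decomposition is invalid.

No — edge (4,2) lies in no bag.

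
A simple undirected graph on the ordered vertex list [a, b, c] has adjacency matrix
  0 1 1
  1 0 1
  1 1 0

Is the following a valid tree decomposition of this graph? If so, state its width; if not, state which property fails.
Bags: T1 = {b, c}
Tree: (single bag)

A tree decomposition must satisfy three properties: every vertex lies in some bag; for every edge, both endpoints lie together in some bag; and for every vertex, the bags containing it form a connected subtree. Here vertex a appears in no bag, so the decomposition is invalid.

No — vertex a appears in no bag.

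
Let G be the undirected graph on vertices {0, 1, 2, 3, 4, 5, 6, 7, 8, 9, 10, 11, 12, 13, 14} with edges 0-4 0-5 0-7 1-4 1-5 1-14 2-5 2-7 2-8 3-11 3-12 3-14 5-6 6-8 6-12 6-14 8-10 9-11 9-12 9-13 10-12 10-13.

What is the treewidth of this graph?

A width-3 tree decomposition is:
Bags: B1 = {3, 9, 11, 13}  B2 = {3, 9, 12, 13}  B3 = {3, 10, 12, 13}  B4 = {3, 10, 12, 14}  B5 = {6, 10, 12, 14}  B6 = {6, 8, 10, 14}  B7 = {1, 6, 8, 14}  B8 = {1, 5, 6, 8}  B9 = {1, 2, 5, 8}  B10 = {1, 2, 4, 5}  B11 = {0, 2, 4, 5}  B12 = {0, 2, 4, 7}
Tree: B1–B2, B2–B3, B3–B4, B4–B5, B5–B6, B6–B7, B7–B8, B8–B9, B9–B10, B10–B11, B11–B12
Every bag has size at most 4, so the width is 4 − 1 = 3 and tw(G) ≤ 3. For the lower bound: the 4 vertex sets {9,11,13}, {3}, {12}, {6,8,10,14} are disjoint, each induces a connected subgraph, and every pair is joined by at least one edge of G. Contracting each set to a single vertex therefore yields K_{4} as a minor, and since treewidth is minor-monotone, tw(G) ≥ tw(K_{4}) = 3. Combining the bounds, tw(G) = 3.

3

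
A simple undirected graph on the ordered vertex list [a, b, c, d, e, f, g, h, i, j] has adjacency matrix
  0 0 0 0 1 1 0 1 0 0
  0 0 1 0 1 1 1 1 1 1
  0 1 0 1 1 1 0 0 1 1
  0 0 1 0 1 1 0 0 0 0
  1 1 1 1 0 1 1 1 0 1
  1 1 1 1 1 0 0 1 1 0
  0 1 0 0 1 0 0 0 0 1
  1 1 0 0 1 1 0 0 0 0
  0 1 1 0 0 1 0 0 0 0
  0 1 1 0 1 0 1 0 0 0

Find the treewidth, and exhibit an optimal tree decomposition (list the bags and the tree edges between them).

Treewidth 3.
One optimal decomposition is:
Bags: B1 = {b, e, f, h}  B2 = {b, c, e, f}  B3 = {b, c, f, i}  B4 = {a, e, f, h}  B5 = {b, c, e, j}  B6 = {c, d, e, f}  B7 = {b, e, g, j}
Tree: B1–B2, B2–B3, B1–B4, B2–B5, B2–B6, B5–B7

Every bag has size at most 4, so the width is 4 − 1 = 3 and tw(G) ≤ 3. On the other hand G contains the 4-clique {b, e, g, j}. A clique must lie in a single bag of any decomposition, so no decomposition can have width below 3. Therefore the treewidth is 3.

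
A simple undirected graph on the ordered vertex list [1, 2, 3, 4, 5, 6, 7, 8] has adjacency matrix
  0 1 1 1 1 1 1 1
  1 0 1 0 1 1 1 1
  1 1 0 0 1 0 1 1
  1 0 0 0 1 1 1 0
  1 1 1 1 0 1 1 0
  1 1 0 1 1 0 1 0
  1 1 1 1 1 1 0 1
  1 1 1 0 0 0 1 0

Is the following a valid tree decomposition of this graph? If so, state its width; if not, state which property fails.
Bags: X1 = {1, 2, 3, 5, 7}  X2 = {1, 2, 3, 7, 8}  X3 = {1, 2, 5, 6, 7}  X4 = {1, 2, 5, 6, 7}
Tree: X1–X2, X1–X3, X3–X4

A tree decomposition must satisfy three properties: every vertex lies in some bag; for every edge, both endpoints lie together in some bag; and for every vertex, the bags containing it form a connected subtree. Here vertex 4 appears in no bag, so the decomposition is invalid.

No — vertex 4 appears in no bag.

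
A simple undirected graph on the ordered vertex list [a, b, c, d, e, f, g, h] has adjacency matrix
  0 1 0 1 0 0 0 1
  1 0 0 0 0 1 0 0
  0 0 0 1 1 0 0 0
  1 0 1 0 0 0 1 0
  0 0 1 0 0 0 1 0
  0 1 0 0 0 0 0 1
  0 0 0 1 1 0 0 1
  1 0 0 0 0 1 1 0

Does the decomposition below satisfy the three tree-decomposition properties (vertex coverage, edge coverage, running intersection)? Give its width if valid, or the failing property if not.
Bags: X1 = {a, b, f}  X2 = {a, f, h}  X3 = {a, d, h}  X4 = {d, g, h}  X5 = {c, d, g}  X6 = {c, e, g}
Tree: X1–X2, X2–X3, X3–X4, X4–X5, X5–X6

Vertex coverage: the bags together contain {a, b, c, d, e, f, g, h}, the full vertex set. Edge coverage: each edge of G has both endpoints in at least one bag. Running intersection: for every vertex, the bags containing it form a connected subtree. All three properties hold, so this is a valid tree decomposition of width max|bag| − 1 = 2, and hence tw(G) ≤ 2.

Yes; width 2.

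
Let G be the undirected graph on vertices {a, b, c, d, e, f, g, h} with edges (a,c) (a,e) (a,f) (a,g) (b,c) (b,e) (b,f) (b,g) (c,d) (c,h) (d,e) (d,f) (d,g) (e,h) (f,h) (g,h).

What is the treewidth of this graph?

A width-4 tree decomposition is:
Bags: B1 = {c, e, f, g, h}  B2 = {a, c, e, f, g}  B3 = {b, c, e, f, g}  B4 = {c, d, e, f, g}
Tree: B1–B2, B2–B3, B3–B4
Every bag has size at most 5, so the width is 5 − 1 = 4 and tw(G) ≤ 4. For the lower bound: the 5 vertex sets {f,h}, {a,c}, {b,e}, {g}, {d} are disjoint, each induces a connected subgraph, and every pair is joined by at least one edge of G. Contracting each set to a single vertex therefore yields K_{5} as a minor, and since treewidth is minor-monotone, tw(G) ≥ tw(K_{5}) = 4. Therefore the treewidth is 4.

4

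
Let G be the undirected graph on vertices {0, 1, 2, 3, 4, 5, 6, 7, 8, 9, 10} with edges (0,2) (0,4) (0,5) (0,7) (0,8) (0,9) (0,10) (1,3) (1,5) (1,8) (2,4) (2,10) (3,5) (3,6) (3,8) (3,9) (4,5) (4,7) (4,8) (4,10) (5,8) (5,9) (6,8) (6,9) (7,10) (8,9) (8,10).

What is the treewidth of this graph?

3

A width-3 tree decomposition is:
Bags: B1 = {0, 5, 8, 9}  B2 = {3, 5, 8, 9}  B3 = {0, 4, 5, 8}  B4 = {3, 6, 8, 9}  B5 = {0, 4, 8, 10}  B6 = {0, 4, 7, 10}  B7 = {1, 3, 5, 8}  B8 = {0, 2, 4, 10}
Tree: B1–B2, B1–B3, B2–B4, B3–B5, B5–B6, B2–B7, B5–B8
Every bag has size at most 4, so the width is 4 − 1 = 3 and tw(G) ≤ 3. For the lower bound, the 4 vertices {0, 4, 8, 10} are pairwise adjacent, and any tree decomposition puts a clique entirely inside one bag — forcing width ≥ 3. Hence tw(G) = 3 exactly.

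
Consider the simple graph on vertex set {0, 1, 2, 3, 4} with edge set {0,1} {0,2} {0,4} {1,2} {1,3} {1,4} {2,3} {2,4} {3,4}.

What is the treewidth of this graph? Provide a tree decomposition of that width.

Treewidth 3.
One optimal decomposition is:
Bags: B1 = {1, 2, 3, 4}  B2 = {0, 1, 2, 4}
Tree: B1–B2

Each bag holds 4 vertices, so the decomposition has width 3, which upper-bounds the treewidth. On the other hand G contains the 4-clique {0, 1, 2, 4}. A clique must lie in a single bag of any decomposition, so no decomposition can have width below 3. Therefore the treewidth is 3.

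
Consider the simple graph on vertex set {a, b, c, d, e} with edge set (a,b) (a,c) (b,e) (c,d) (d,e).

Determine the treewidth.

A width-2 tree decomposition is:
Bags: B1 = {a, c, d}  B2 = {a, d, e}  B3 = {a, b, e}
Tree: B1–B2, B2–B3
Each bag holds 3 vertices, so the decomposition has width 2, which upper-bounds the treewidth. Since a–c–d–e–b–a is a cycle in G, G is not acyclic. Forests are exactly the graphs of treewidth ≤ 1, so tw(G) ≥ 2. Combining the bounds, tw(G) = 2.

2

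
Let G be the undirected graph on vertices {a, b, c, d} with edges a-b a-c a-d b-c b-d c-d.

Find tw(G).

A width-3 tree decomposition is:
Bags: B1 = {a, b, c, d}
Tree: (single bag)
With just one bag of size 4, the width is 4 − 1 = 3, so tw(G) ≤ 3. Conversely, {a, b, c, d} is a clique of size 4, and the vertices of any clique must share a bag in every tree decomposition; so some bag has ≥ 4 vertices and tw(G) ≥ 3. Combining the bounds, tw(G) = 3.

3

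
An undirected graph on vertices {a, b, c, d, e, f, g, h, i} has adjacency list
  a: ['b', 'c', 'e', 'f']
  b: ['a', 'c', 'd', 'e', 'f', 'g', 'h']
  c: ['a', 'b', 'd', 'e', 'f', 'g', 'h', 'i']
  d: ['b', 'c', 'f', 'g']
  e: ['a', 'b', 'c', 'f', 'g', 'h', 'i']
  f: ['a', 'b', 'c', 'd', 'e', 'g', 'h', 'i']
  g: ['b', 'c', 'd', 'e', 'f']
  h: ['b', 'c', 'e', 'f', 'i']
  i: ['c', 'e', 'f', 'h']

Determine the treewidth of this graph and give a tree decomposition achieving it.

Each bag holds 5 vertices, so the decomposition has width 4, which upper-bounds the treewidth. For the lower bound, the 5 vertices {b, c, d, f, g} are pairwise adjacent, and any tree decomposition puts a clique entirely inside one bag — forcing width ≥ 4. The upper and lower bounds meet at 4, so that is the treewidth.

Treewidth 4.
Bags: B1 = {a, b, c, e, f}  B2 = {b, c, e, f, g}  B3 = {b, c, e, f, h}  B4 = {c, e, f, h, i}  B5 = {b, c, d, f, g}
Tree: B1–B2, B1–B3, B3–B4, B2–B5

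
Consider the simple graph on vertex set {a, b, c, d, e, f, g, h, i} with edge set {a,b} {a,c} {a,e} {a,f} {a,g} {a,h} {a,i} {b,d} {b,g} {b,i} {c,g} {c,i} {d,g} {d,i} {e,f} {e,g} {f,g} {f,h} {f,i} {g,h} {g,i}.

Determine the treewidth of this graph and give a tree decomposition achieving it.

Treewidth 3.
One such decomposition:
Bags: B1 = {a, f, g, i}  B2 = {a, e, f, g}  B3 = {a, b, g, i}  B4 = {a, f, g, h}  B5 = {a, c, g, i}  B6 = {b, d, g, i}
Tree: B1–B2, B1–B3, B2–B4, B3–B5, B3–B6

Every bag has size at most 4, so the width is 4 − 1 = 3 and tw(G) ≤ 3. For the lower bound, the 4 vertices {b, d, g, i} are pairwise adjacent, and any tree decomposition puts a clique entirely inside one bag — forcing width ≥ 3. Combining the bounds, tw(G) = 3.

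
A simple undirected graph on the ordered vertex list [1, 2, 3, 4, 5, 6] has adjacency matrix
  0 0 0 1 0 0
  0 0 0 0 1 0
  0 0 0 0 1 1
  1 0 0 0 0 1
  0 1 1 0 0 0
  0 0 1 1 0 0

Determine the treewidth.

A width-1 tree decomposition is:
Bags: B1 = {2, 5}  B2 = {3, 5}  B3 = {3, 6}  B4 = {4, 6}  B5 = {1, 4}
Tree: B1–B2, B2–B3, B3–B4, B4–B5
Each bag holds 2 vertices, so the decomposition has width 1, which upper-bounds the treewidth. Any graph with an edge has treewidth ≥ 1, and G has the edge 2–5. Hence tw(G) = 1 exactly.

1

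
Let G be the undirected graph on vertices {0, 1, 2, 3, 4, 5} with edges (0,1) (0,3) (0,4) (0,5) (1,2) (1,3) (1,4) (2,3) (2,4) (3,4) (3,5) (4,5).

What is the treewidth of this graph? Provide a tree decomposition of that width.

Treewidth 3.
Bags: B1 = {0, 1, 3, 4}  B2 = {1, 2, 3, 4}  B3 = {0, 3, 4, 5}
Tree: B1–B2, B1–B3

The largest bag has 4 vertices, giving width 3; this decomposition certifies tw(G) ≤ 3. Conversely, {0, 1, 3, 4} is a clique of size 4, and the vertices of any clique must share a bag in every tree decomposition; so some bag has ≥ 4 vertices and tw(G) ≥ 3. Therefore the treewidth is 3.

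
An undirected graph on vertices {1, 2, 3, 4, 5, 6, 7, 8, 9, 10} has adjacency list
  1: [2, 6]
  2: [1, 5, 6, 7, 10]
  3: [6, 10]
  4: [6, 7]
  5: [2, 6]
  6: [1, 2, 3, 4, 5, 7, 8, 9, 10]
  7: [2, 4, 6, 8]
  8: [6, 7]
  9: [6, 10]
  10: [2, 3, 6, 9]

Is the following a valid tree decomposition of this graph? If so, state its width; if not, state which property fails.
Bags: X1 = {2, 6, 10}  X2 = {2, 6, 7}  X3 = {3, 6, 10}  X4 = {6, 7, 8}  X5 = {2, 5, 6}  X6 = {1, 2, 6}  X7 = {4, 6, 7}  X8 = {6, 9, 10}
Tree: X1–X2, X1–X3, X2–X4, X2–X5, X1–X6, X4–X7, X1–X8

Vertex coverage: the bags together contain {1, 2, 3, 4, 5, 6, 7, 8, 9, 10}, the full vertex set. Edge coverage: each edge of G has both endpoints in at least one bag. Running intersection: for every vertex, the bags containing it form a connected subtree. All three properties hold, so this is a valid tree decomposition of width max|bag| − 1 = 2, and hence tw(G) ≤ 2.

Yes; width 2.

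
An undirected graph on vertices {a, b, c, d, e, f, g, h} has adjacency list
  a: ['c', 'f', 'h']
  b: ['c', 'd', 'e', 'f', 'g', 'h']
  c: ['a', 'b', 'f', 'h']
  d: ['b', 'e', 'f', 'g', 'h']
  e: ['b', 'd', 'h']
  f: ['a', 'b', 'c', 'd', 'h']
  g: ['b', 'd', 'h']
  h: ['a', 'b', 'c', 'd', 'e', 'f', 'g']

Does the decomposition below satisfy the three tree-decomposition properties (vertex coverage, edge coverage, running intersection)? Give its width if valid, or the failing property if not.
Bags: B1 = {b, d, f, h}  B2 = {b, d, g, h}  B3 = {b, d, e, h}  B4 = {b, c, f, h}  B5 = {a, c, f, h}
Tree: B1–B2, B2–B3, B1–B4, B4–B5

Every vertex of G appears in some bag (union = {a, b, c, d, e, f, g, h}); every edge is covered by a bag; and for each vertex v the set of bags containing v is connected in the bag tree. The decomposition is therefore valid. The largest bag has 4 vertices, so the width is 3.

Yes; width 3.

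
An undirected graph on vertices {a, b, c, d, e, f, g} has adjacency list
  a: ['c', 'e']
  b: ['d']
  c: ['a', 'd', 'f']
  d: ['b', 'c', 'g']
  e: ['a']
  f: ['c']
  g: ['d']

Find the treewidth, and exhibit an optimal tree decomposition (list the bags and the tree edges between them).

Treewidth 1.
One such decomposition:
Bags: B1 = {c, f}  B2 = {a, c}  B3 = {a, e}  B4 = {c, d}  B5 = {d, g}  B6 = {b, d}
Tree: B1–B2, B2–B3, B2–B4, B4–B5, B4–B6

Each bag holds 2 vertices, so the decomposition has width 1, which upper-bounds the treewidth. Any graph with an edge has treewidth ≥ 1, and G has the edge f–c. Combining the bounds, tw(G) = 1.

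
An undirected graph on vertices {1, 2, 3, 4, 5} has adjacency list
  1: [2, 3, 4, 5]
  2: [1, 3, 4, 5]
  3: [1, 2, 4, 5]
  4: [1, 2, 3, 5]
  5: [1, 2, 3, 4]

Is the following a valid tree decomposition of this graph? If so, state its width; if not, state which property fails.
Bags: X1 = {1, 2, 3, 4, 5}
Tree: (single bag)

Yes; width 4.

Vertex coverage: the bags together contain {1, 2, 3, 4, 5}, the full vertex set. Edge coverage: each edge of G has both endpoints in at least one bag. Running intersection: for every vertex, the bags containing it form a connected subtree. All three properties hold, so this is a valid tree decomposition of width max|bag| − 1 = 4, and hence tw(G) ≤ 4.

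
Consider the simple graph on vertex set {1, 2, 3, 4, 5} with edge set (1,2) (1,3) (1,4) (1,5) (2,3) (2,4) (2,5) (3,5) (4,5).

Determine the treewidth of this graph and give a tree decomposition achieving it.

Every bag has size at most 4, so the width is 4 − 1 = 3 and tw(G) ≤ 3. Conversely, {1, 2, 3, 5} is a clique of size 4, and the vertices of any clique must share a bag in every tree decomposition; so some bag has ≥ 4 vertices and tw(G) ≥ 3. The upper and lower bounds meet at 3, so that is the treewidth.

Treewidth 3.
One such decomposition:
Bags: B1 = {1, 2, 3, 5}  B2 = {1, 2, 4, 5}
Tree: B1–B2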